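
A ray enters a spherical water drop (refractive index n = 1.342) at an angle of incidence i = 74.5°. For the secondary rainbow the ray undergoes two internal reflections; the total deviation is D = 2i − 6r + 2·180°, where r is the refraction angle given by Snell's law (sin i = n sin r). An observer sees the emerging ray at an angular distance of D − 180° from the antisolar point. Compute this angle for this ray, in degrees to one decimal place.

sin r = sin 74.5° / 1.342 = 0.9636/1.342 = 0.7181; r = 45.89°.
D = 2·74.5° − 6·45.89° + 2·180° = 149.00° − 275.37° + 360° = 233.63°.
Angle from antisolar point = D − 180° = 53.63°.

53.6°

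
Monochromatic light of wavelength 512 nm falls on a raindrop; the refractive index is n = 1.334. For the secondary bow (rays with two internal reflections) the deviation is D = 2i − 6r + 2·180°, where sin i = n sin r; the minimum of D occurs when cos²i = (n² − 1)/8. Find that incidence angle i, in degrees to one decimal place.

71.8°

cos²i = (1.334² − 1)/8 = (1.77956 − 1)/8 = 0.09744.
cos i = 0.31216, so i = 71.810°.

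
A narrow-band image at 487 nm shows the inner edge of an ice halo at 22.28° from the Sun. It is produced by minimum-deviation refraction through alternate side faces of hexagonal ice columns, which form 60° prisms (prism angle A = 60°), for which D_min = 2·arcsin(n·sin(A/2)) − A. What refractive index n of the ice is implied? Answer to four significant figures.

Rearranging: n = sin((D_min + A)/2) / sin(A/2).
(D_min + A)/2 = (22.28° + 60°)/2 = 41.140°.
n = sin 41.140° / sin 30° = 0.6579 / 0.5000 = 1.3158.

1.316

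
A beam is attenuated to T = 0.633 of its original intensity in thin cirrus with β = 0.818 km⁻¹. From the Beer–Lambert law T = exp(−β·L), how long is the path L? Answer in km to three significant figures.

Beer–Lambert: T = exp(−βL) ⇒ L = −ln(T)/β = −ln(0.633)/0.818 = 0.4573/0.818 = 0.559 km.

0.559 km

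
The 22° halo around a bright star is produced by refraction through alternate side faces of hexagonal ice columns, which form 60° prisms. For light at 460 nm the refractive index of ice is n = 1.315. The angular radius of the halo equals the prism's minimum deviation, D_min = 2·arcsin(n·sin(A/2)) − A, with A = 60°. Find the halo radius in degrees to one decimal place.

22.2°

n·sin(A/2) = 1.315 × sin 30° = 1.315 × 0.5000 = 0.6575.
D_min = 2·arcsin(0.6575) − 60° = 2 × 41.109° − 60° = 22.219°.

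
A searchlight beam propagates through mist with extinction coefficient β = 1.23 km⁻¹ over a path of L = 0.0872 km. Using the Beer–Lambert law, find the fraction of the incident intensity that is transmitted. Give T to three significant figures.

0.898

τ = β·L = 1.23 × 0.0872 = 0.1073.
T = exp(−0.1073) = 0.8983.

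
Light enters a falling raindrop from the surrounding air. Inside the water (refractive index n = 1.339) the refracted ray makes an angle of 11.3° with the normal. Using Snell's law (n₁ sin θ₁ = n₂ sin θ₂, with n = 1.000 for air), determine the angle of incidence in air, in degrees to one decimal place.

15.2°

Snell: sin θ_i = n · sin θ_r = 1.339 × sin 11.3° = 1.339 × 0.1959 = 0.2624.
θ_i = arcsin(0.2624) = 15.21°.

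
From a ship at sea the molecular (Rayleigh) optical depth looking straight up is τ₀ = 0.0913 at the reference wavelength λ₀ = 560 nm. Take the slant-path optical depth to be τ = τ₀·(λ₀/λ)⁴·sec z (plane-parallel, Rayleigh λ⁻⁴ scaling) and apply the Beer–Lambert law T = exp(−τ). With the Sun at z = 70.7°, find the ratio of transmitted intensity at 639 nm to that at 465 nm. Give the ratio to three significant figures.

Airmass: sec 70.7° = 3.0256.
τ(639 nm) = 0.0913 × (560/639)⁴ × 3.0256 = 0.0913 × 0.5899 × 3.0256 = 0.1629.
τ(465 nm) = 0.0913 × (560/465)⁴ × 3.0256 = 0.0913 × 2.1035 × 3.0256 = 0.5811.
T(639)/T(465) = exp(τ_B − τ_A) = exp(0.4181) = 1.5191.

1.52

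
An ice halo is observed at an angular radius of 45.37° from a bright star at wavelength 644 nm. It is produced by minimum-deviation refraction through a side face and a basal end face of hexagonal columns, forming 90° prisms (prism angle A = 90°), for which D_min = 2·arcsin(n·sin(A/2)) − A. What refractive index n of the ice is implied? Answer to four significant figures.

Rearranging: n = sin((D_min + A)/2) / sin(A/2).
(D_min + A)/2 = (45.37° + 90°)/2 = 67.685°.
n = sin 67.685° / sin 45° = 0.9251 / 0.7071 = 1.3083.

1.308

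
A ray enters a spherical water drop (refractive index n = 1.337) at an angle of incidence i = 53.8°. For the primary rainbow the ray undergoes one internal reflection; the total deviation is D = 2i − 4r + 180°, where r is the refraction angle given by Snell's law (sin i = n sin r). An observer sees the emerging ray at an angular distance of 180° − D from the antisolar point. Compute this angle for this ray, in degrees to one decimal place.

sin r = sin 53.8° / 1.337 = 0.8070/1.337 = 0.6036; r = 37.13°.
D = 2·53.8° − 4·37.13° + 180° = 107.60° − 148.50° + 180° = 139.10°.
Angle from antisolar point = 180° − D = 40.90°.

40.9°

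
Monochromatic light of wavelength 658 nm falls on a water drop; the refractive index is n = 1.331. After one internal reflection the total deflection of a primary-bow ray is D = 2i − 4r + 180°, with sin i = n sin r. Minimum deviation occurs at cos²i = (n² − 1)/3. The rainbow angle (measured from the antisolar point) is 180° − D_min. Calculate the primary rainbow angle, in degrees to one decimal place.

cos²i = (1.77156 − 1)/3 = 0.25719; i = arccos(0.50714) = 59.527°.
sin r = sin 59.527°/1.331 = 0.64753; r = 40.356°.
D_min = 2·59.527° − 4·40.356° + 180° = 137.630°.
Rainbow angle = 180° − D_min = 42.370°.

42.4°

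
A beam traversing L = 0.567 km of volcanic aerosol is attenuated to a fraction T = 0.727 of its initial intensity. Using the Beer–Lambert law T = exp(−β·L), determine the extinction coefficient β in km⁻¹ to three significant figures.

0.562 km⁻¹

Beer–Lambert: T = exp(−βL) ⇒ β = −ln(T)/L = −ln(0.727)/0.567 = 0.3188/0.567 = 0.5623 km⁻¹.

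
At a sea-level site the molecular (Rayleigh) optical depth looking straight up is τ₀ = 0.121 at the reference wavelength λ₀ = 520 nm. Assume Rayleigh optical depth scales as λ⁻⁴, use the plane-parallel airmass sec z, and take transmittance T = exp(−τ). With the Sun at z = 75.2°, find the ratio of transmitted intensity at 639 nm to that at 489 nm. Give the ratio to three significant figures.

1.49

Airmass: sec 75.2° = 3.9147.
τ(639 nm) = 0.121 × (520/639)⁴ × 3.9147 = 0.121 × 0.4385 × 3.9147 = 0.2077.
τ(489 nm) = 0.121 × (520/489)⁴ × 3.9147 = 0.121 × 1.2787 × 3.9147 = 0.6057.
T(639)/T(489) = exp(τ_B − τ_A) = exp(0.3980) = 1.4888.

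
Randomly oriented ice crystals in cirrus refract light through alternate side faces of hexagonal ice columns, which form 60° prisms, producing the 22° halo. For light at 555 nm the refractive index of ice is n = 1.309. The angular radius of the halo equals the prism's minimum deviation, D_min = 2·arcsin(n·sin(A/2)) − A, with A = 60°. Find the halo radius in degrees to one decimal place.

n·sin(A/2) = 1.309 × sin 30° = 1.309 × 0.5000 = 0.6545.
D_min = 2·arcsin(0.6545) − 60° = 2 × 40.882° − 60° = 21.763°.

21.8°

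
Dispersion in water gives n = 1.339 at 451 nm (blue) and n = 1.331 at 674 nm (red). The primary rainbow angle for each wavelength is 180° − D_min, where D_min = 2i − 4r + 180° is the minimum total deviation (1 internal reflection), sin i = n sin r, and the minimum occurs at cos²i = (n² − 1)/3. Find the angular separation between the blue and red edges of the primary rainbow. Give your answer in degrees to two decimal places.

1.16°

At 451 nm (n = 1.339): cos²i = 0.26431 → i = 59.062°, r = 39.834°, D_min = 138.786°, rainbow angle = 41.214°.
At 674 nm (n = 1.331): cos²i = 0.25719 → i = 59.527°, r = 40.356°, D_min = 137.630°, rainbow angle = 42.370°.
Angular width = |41.214° − 42.370°| = 1.156°.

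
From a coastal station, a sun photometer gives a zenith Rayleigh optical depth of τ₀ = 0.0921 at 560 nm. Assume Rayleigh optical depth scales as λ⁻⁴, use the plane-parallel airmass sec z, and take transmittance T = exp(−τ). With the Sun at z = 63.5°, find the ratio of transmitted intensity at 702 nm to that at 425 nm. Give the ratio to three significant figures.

Airmass: sec 63.5° = 2.2412.
τ(702 nm) = 0.0921 × (560/702)⁴ × 2.2412 = 0.0921 × 0.4050 × 2.2412 = 0.0836.
τ(425 nm) = 0.0921 × (560/425)⁴ × 2.2412 = 0.0921 × 3.0144 × 2.2412 = 0.6222.
T(702)/T(425) = exp(τ_B − τ_A) = exp(0.5386) = 1.7136.

1.71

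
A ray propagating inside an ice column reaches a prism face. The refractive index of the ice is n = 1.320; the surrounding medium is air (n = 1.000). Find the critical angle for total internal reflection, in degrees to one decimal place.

49.3°

sin θ_c = n_air / n = 1.000 / 1.320 = 0.7576.
θ_c = arcsin(0.7576) = 49.25°.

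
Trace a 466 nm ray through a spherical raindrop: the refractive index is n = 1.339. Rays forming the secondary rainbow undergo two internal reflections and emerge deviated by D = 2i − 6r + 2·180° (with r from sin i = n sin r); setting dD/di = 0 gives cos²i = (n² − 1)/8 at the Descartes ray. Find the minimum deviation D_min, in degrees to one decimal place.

232.5°

cos²i = (1.79292 − 1)/8 = 0.09912; i = arccos(0.31483) = 71.650°.
sin r = sin 71.650°/1.339 = 0.70885; r = 45.141°.
D_min = 2·71.650° − 6·45.141° + 360° = 232.451°.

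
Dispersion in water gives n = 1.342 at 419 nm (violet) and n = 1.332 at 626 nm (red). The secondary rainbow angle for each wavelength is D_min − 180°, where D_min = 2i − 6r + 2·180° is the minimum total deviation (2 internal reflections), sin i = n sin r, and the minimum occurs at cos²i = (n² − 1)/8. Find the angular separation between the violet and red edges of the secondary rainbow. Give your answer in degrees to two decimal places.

At 419 nm (n = 1.342): cos²i = 0.10012 → i = 71.554°, r = 44.981°, D_min = 233.222°, rainbow angle = 53.222°.
At 626 nm (n = 1.332): cos²i = 0.09678 → i = 71.875°, r = 45.520°, D_min = 230.628°, rainbow angle = 50.628°.
Angular width = |53.222° − 50.628°| = 2.594°.

2.59°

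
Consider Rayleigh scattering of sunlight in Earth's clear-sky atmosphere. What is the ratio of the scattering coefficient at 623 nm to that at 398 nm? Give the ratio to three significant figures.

Rayleigh scattering ∝ λ⁻⁴, so the ratio of coefficients is the inverse fourth power of the wavelength ratio.
σ(623)/σ(398) = (398/623)⁴ = (0.6388)⁴ = 0.1666.

0.167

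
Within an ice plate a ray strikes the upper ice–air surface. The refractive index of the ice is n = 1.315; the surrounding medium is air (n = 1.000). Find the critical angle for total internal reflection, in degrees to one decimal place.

sin θ_c = n_air / n = 1.000 / 1.315 = 0.7605.
θ_c = arcsin(0.7605) = 49.50°.

49.5°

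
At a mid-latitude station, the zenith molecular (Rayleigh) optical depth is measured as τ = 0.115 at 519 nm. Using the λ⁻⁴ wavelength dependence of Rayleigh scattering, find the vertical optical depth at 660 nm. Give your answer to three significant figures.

τ(660 nm) = τ(519 nm) × (519/660)⁴ = 0.115 × (0.7864)⁴ = 0.115 × 0.3824 = 0.0440.

0.0440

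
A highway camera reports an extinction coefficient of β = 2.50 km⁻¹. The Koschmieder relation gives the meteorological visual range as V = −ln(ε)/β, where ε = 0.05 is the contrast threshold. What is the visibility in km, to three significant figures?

1.20 km

V = −ln(0.05) / 2.50 = 2.996 / 2.50 = 1.1983 km.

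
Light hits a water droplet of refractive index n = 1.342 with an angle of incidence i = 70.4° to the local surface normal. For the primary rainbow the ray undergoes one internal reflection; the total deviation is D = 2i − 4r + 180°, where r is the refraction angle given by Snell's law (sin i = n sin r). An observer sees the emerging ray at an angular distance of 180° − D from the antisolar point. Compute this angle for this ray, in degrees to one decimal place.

sin r = sin 70.4° / 1.342 = 0.9421/1.342 = 0.7020; r = 44.59°.
D = 2·70.4° − 4·44.59° + 180° = 140.80° − 178.34° + 180° = 142.46°.
Angle from antisolar point = 180° − D = 37.54°.

37.5°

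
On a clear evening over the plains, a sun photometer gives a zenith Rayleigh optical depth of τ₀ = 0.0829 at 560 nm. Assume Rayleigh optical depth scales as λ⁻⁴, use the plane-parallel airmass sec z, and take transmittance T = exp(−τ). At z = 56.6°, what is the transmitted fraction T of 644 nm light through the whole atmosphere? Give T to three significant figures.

sec 56.6° = 1.8166.
τ = 0.0829 × (560/644)⁴ × 1.8166 = 0.0829 × 0.5718 × 1.8166 = 0.0861.
T = exp(−0.0861) = 0.9175.

0.917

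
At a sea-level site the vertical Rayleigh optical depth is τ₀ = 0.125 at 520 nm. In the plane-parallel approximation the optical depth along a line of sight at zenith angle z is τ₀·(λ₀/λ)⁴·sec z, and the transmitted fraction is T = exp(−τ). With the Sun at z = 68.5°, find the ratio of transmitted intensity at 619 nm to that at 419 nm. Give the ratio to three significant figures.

Airmass: sec 68.5° = 2.7285.
τ(619 nm) = 0.125 × (520/619)⁴ × 2.7285 = 0.125 × 0.4980 × 2.7285 = 0.1699.
τ(419 nm) = 0.125 × (520/419)⁴ × 2.7285 = 0.125 × 2.3722 × 2.7285 = 0.8091.
T(619)/T(419) = exp(τ_B − τ_A) = exp(0.6392) = 1.8950.

1.90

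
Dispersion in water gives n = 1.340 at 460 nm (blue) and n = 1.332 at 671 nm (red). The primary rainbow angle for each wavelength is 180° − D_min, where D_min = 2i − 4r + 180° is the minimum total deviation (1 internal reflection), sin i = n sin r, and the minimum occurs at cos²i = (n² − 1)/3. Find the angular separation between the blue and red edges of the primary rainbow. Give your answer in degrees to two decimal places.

At 460 nm (n = 1.340): cos²i = 0.26520 → i = 59.004°, r = 39.770°, D_min = 138.929°, rainbow angle = 41.071°.
At 671 nm (n = 1.332): cos²i = 0.25807 → i = 59.469°, r = 40.290°, D_min = 137.776°, rainbow angle = 42.224°.
Angular width = |41.071° − 42.224°| = 1.153°.

1.15°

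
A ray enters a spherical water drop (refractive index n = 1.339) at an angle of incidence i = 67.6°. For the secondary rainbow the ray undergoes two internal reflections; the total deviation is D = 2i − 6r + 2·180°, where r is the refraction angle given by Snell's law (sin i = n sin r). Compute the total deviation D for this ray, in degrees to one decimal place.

sin r = sin 67.6° / 1.339 = 0.9245/1.339 = 0.6905; r = 43.67°.
D = 2·67.6° − 6·43.67° + 2·180° = 135.20° − 262.01° + 360° = 233.19°.

233.2°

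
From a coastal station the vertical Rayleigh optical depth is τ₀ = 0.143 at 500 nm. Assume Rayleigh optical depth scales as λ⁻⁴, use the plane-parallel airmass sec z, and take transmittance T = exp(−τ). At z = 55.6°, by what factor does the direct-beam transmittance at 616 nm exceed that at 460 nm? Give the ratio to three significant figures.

Airmass: sec 55.6° = 1.7700.
τ(616 nm) = 0.143 × (500/616)⁴ × 1.7700 = 0.143 × 0.4341 × 1.7700 = 0.1099.
τ(460 nm) = 0.143 × (500/460)⁴ × 1.7700 = 0.143 × 1.3959 × 1.7700 = 0.3533.
T(616)/T(460) = exp(τ_B − τ_A) = exp(0.2434) = 1.2756.

1.28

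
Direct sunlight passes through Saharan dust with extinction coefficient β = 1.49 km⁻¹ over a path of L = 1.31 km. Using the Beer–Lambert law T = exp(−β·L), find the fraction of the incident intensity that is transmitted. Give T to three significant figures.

0.142

τ = β·L = 1.49 × 1.31 = 1.9519.
T = exp(−1.9519) = 0.1420.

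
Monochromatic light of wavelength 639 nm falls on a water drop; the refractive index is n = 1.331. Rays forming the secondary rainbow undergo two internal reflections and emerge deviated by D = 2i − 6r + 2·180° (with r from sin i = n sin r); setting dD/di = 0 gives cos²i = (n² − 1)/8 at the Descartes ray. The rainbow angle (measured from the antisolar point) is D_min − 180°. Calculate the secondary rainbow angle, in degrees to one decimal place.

50.4°

cos²i = (1.77156 − 1)/8 = 0.09645; i = arccos(0.31056) = 71.907°.
sin r = sin 71.907°/1.331 = 0.71417; r = 45.575°.
D_min = 2·71.907° − 6·45.575° + 360° = 230.365°.
Rainbow angle = D_min − 180° = 50.365°.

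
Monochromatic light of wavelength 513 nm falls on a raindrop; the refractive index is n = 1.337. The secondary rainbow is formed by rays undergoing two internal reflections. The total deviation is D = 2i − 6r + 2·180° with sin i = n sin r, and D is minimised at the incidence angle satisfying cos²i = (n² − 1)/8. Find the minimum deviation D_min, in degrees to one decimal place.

231.9°

cos²i = (1.78757 − 1)/8 = 0.09845; i = arccos(0.31376) = 71.714°.
sin r = sin 71.714°/1.337 = 0.71017; r = 45.249°.
D_min = 2·71.714° − 6·45.249° + 360° = 231.934°.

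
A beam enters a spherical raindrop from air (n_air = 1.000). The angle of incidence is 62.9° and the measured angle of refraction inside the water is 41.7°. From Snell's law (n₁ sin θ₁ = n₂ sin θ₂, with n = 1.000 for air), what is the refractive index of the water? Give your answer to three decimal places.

n = sin θ_i / sin θ_r = sin 62.9° / sin 41.7° = 0.8902 / 0.6652 = 1.3382.

1.338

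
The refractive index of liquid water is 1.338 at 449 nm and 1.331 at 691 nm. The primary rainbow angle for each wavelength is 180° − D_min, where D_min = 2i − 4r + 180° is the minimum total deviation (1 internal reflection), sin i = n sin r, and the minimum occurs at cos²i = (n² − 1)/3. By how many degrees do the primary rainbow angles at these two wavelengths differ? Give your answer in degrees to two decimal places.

1.01°

At 449 nm (n = 1.338): cos²i = 0.26341 → i = 59.120°, r = 39.899°, D_min = 138.643°, rainbow angle = 41.357°.
At 691 nm (n = 1.331): cos²i = 0.25719 → i = 59.527°, r = 40.356°, D_min = 137.630°, rainbow angle = 42.370°.
Angular width = |41.357° − 42.370°| = 1.013°.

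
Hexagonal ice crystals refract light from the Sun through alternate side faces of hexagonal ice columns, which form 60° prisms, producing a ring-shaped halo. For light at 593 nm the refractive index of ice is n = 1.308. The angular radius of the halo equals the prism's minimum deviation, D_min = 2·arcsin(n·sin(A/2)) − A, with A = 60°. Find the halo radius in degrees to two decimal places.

n·sin(A/2) = 1.308 × sin 30° = 1.308 × 0.5000 = 0.6540.
D_min = 2·arcsin(0.6540) − 60° = 2 × 40.844° − 60° = 21.688°.

21.69°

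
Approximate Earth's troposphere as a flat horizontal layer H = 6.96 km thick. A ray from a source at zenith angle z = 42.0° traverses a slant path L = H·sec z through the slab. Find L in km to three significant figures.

sec z = 1/cos 42.0° = 1.3456.
L = 6.96 × 1.3456 = 9.366 km.

9.37 km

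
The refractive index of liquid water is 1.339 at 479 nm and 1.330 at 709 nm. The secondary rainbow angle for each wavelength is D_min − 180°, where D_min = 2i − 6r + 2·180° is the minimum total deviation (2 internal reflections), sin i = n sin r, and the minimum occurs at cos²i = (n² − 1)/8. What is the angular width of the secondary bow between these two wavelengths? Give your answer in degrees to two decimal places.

At 479 nm (n = 1.339): cos²i = 0.09912 → i = 71.650°, r = 45.141°, D_min = 232.451°, rainbow angle = 52.451°.
At 709 nm (n = 1.330): cos²i = 0.09611 → i = 71.940°, r = 45.630°, D_min = 230.101°, rainbow angle = 50.101°.
Angular width = |52.451° − 50.101°| = 2.350°.

2.35°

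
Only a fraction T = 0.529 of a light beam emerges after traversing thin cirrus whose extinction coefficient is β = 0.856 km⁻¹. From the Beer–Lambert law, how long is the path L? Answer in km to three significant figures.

Beer–Lambert: T = exp(−βL) ⇒ L = −ln(T)/β = −ln(0.529)/0.856 = 0.6368/0.856 = 0.7439 km.

0.744 km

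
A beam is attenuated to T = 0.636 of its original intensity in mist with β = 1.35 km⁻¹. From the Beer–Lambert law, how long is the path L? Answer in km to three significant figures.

Beer–Lambert: T = exp(−βL) ⇒ L = −ln(T)/β = −ln(0.636)/1.35 = 0.4526/1.35 = 0.3352 km.

0.335 km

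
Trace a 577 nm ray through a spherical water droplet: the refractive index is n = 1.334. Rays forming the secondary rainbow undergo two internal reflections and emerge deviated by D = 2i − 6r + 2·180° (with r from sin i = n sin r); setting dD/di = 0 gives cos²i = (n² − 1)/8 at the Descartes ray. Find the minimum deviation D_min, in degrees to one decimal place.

231.2°

cos²i = (1.77956 − 1)/8 = 0.09744; i = arccos(0.31216) = 71.810°.
sin r = sin 71.810°/1.334 = 0.71217; r = 45.411°.
D_min = 2·71.810° − 6·45.411° + 360° = 231.153°.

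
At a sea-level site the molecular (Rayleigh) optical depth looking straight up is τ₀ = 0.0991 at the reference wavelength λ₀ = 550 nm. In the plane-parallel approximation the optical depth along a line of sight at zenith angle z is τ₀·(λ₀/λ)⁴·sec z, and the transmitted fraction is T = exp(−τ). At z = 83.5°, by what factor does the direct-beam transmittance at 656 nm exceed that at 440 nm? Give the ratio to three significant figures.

Airmass: sec 83.5° = 8.8337.
τ(656 nm) = 0.0991 × (550/656)⁴ × 8.8337 = 0.0991 × 0.4941 × 8.8337 = 0.4326.
τ(440 nm) = 0.0991 × (550/440)⁴ × 8.8337 = 0.0991 × 2.4414 × 8.8337 = 2.1372.
T(656)/T(440) = exp(τ_B − τ_A) = exp(1.7047) = 5.4996.

5.50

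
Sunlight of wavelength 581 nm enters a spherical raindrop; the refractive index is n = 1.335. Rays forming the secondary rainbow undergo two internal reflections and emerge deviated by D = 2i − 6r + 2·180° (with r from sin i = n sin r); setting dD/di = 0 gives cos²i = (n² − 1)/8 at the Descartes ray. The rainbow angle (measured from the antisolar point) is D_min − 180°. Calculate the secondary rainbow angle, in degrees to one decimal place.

51.4°

cos²i = (1.78222 − 1)/8 = 0.09778; i = arccos(0.31269) = 71.778°.
sin r = sin 71.778°/1.335 = 0.71150; r = 45.357°.
D_min = 2·71.778° − 6·45.357° + 360° = 231.414°.
Rainbow angle = D_min − 180° = 51.414°.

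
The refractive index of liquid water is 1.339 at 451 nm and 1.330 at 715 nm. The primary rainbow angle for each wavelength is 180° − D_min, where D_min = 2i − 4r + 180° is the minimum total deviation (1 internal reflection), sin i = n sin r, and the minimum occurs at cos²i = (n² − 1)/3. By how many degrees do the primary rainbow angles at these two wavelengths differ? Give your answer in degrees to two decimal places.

1.30°

At 451 nm (n = 1.339): cos²i = 0.26431 → i = 59.062°, r = 39.834°, D_min = 138.786°, rainbow angle = 41.214°.
At 715 nm (n = 1.330): cos²i = 0.25630 → i = 59.585°, r = 40.422°, D_min = 137.484°, rainbow angle = 42.516°.
Angular width = |41.214° − 42.516°| = 1.303°.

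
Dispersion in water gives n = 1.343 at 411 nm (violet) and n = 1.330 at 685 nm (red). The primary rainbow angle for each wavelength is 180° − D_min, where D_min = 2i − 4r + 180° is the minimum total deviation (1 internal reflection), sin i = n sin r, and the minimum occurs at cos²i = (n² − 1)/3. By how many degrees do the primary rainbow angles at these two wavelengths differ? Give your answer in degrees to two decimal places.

1.87°

At 411 nm (n = 1.343): cos²i = 0.26788 → i = 58.830°, r = 39.577°, D_min = 139.354°, rainbow angle = 40.646°.
At 685 nm (n = 1.330): cos²i = 0.25630 → i = 59.585°, r = 40.422°, D_min = 137.484°, rainbow angle = 42.516°.
Angular width = |40.646° − 42.516°| = 1.871°.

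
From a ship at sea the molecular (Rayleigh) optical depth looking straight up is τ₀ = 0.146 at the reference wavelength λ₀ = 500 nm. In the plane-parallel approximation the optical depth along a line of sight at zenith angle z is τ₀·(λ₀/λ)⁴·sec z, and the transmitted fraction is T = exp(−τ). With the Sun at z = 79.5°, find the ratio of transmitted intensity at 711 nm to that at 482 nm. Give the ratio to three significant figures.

Airmass: sec 79.5° = 5.4874.
τ(711 nm) = 0.146 × (500/711)⁴ × 5.4874 = 0.146 × 0.2446 × 5.4874 = 0.1959.
τ(482 nm) = 0.146 × (500/482)⁴ × 5.4874 = 0.146 × 1.1580 × 5.4874 = 0.9277.
T(711)/T(482) = exp(τ_B − τ_A) = exp(0.7318) = 2.0788.

2.08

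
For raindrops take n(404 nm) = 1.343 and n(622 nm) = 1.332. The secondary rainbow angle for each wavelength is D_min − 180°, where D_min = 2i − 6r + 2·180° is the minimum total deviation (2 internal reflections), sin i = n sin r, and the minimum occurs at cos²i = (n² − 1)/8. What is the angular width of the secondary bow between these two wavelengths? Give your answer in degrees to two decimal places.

2.85°

At 404 nm (n = 1.343): cos²i = 0.10046 → i = 71.522°, r = 44.928°, D_min = 233.478°, rainbow angle = 53.478°.
At 622 nm (n = 1.332): cos²i = 0.09678 → i = 71.875°, r = 45.520°, D_min = 230.628°, rainbow angle = 50.628°.
Angular width = |53.478° − 50.628°| = 2.849°.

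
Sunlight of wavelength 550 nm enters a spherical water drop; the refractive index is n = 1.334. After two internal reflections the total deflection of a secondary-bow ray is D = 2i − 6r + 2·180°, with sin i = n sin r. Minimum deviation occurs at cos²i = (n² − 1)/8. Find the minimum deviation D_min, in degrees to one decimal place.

cos²i = (1.77956 − 1)/8 = 0.09744; i = arccos(0.31216) = 71.810°.
sin r = sin 71.810°/1.334 = 0.71217; r = 45.411°.
D_min = 2·71.810° − 6·45.411° + 360° = 231.153°.

231.2°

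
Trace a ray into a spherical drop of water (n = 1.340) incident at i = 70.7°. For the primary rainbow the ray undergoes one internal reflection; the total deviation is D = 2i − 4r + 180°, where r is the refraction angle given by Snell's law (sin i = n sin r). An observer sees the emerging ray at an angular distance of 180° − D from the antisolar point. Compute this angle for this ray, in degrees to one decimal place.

37.7°

sin r = sin 70.7° / 1.340 = 0.9438/1.340 = 0.7043; r = 44.78°.
D = 2·70.7° − 4·44.78° + 180° = 141.40° − 179.10° + 180° = 142.30°.
Angle from antisolar point = 180° − D = 37.70°.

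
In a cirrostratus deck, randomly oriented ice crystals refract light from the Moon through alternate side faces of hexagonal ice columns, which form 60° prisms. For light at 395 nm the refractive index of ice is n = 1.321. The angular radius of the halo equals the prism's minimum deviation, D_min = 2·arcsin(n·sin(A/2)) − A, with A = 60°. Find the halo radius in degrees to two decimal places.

n·sin(A/2) = 1.321 × sin 30° = 1.321 × 0.5000 = 0.6605.
D_min = 2·arcsin(0.6605) − 60° = 2 × 41.338° − 60° = 22.676°.

22.68°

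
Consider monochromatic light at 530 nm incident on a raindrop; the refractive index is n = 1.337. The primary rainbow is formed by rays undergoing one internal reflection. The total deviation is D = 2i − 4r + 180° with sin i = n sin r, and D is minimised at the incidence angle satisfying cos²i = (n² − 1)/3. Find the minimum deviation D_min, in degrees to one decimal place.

138.5°

cos²i = (1.78757 − 1)/3 = 0.26252; i = arccos(0.51237) = 59.178°.
sin r = sin 59.178°/1.337 = 0.64231; r = 39.964°.
D_min = 2·59.178° − 4·39.964° + 180° = 138.500°.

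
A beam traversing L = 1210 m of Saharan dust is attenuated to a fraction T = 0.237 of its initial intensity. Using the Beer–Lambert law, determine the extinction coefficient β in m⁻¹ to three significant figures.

Beer–Lambert: T = exp(−βL) ⇒ β = −ln(T)/L = −ln(0.237)/1210 = 1.4397/1210 = 0.00119 m⁻¹.

0.00119 m⁻¹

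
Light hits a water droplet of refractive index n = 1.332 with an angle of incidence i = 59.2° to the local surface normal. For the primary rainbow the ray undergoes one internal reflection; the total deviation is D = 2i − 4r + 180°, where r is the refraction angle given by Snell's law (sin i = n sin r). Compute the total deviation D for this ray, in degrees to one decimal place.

sin r = sin 59.2° / 1.332 = 0.8590/1.332 = 0.6449; r = 40.16°.
D = 2·59.2° − 4·40.16° + 180° = 118.40° − 160.62° + 180° = 137.78°.

137.8°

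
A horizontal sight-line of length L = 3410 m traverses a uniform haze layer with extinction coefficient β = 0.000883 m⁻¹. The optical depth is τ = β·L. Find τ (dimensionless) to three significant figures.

3.01

τ = β·L = 0.000883 × 3410 = 3.0110.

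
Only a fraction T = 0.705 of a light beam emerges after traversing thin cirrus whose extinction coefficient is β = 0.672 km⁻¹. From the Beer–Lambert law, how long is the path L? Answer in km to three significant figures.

Beer–Lambert: T = exp(−βL) ⇒ L = −ln(T)/β = −ln(0.705)/0.672 = 0.3496/0.672 = 0.5202 km.

0.520 km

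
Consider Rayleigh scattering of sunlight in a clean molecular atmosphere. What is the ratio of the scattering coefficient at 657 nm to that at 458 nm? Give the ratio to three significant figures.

Rayleigh scattering ∝ λ⁻⁴, so the ratio of coefficients is the inverse fourth power of the wavelength ratio.
σ(657)/σ(458) = (458/657)⁴ = (0.6971)⁴ = 0.2362.

0.236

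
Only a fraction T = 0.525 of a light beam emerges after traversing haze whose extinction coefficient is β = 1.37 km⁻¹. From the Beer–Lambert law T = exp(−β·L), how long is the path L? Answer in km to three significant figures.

0.470 km

Beer–Lambert: T = exp(−βL) ⇒ L = −ln(T)/β = −ln(0.525)/1.37 = 0.6444/1.37 = 0.4703 km.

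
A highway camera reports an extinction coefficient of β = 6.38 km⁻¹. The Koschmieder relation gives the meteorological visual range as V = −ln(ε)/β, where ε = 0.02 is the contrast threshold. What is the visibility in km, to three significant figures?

V = −ln(0.02) / 6.38 = 3.912 / 6.38 = 0.6132 km.

0.613 km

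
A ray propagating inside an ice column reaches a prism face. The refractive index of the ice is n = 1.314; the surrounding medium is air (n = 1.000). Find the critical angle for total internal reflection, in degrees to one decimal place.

49.6°

sin θ_c = n_air / n = 1.000 / 1.314 = 0.7610.
θ_c = arcsin(0.7610) = 49.56°.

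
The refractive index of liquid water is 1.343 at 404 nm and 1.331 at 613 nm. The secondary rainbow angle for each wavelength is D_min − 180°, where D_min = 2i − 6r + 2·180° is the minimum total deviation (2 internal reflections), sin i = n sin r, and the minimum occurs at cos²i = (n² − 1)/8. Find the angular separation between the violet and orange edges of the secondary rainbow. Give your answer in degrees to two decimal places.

3.11°

At 404 nm (n = 1.343): cos²i = 0.10046 → i = 71.522°, r = 44.928°, D_min = 233.478°, rainbow angle = 53.478°.
At 613 nm (n = 1.331): cos²i = 0.09645 → i = 71.907°, r = 45.575°, D_min = 230.365°, rainbow angle = 50.365°.
Angular width = |53.478° − 50.365°| = 3.113°.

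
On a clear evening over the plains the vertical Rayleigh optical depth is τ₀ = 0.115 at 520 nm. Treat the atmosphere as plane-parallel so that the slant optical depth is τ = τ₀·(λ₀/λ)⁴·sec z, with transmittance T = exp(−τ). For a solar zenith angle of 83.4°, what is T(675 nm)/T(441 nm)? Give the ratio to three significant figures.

4.86

Airmass: sec 83.4° = 8.7004.
τ(675 nm) = 0.115 × (520/675)⁴ × 8.7004 = 0.115 × 0.3522 × 8.7004 = 0.3524.
τ(441 nm) = 0.115 × (520/441)⁴ × 8.7004 = 0.115 × 1.9331 × 8.7004 = 1.9342.
T(675)/T(441) = exp(τ_B − τ_A) = exp(1.5818) = 4.8636.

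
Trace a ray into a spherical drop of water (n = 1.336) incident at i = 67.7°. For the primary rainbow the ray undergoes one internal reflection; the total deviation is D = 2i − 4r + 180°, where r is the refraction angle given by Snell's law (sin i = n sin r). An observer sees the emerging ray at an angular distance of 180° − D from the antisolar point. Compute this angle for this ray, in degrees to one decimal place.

sin r = sin 67.7° / 1.336 = 0.9252/1.336 = 0.6925; r = 43.83°.
D = 2·67.7° − 4·43.83° + 180° = 135.40° − 175.32° + 180° = 140.08°.
Angle from antisolar point = 180° − D = 39.92°.

39.9°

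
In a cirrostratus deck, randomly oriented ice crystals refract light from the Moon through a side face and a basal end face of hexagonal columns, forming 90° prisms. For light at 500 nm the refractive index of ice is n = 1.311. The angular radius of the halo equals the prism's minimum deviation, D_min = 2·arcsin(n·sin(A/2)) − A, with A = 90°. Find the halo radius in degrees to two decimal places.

n·sin(A/2) = 1.311 × sin 45° = 1.311 × 0.7071 = 0.9270.
D_min = 2·arcsin(0.9270) − 90° = 2 × 67.974° − 90° = 45.949°.

45.95°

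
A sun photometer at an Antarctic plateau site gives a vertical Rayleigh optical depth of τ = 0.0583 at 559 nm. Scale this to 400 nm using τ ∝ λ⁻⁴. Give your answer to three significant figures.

0.222

τ(400 nm) = τ(559 nm) × (559/400)⁴ = 0.0583 × (1.3975)⁴ = 0.0583 × 3.8142 = 0.2224.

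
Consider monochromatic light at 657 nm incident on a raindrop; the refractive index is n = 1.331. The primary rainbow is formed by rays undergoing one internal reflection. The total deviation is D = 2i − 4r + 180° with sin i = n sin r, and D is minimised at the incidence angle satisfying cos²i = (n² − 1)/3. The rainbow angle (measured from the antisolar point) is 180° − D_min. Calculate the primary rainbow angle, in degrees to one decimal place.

cos²i = (1.77156 − 1)/3 = 0.25719; i = arccos(0.50714) = 59.527°.
sin r = sin 59.527°/1.331 = 0.64753; r = 40.356°.
D_min = 2·59.527° − 4·40.356° + 180° = 137.630°.
Rainbow angle = 180° − D_min = 42.370°.

42.4°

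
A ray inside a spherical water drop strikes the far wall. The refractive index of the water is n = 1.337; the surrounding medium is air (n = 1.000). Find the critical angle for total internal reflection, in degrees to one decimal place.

sin θ_c = n_air / n = 1.000 / 1.337 = 0.7479.
θ_c = arcsin(0.7479) = 48.41°.

48.4°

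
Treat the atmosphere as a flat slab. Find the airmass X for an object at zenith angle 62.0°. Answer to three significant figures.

X = sec z = 1/cos 62.0° = 1/0.4695 = 2.1301.

2.13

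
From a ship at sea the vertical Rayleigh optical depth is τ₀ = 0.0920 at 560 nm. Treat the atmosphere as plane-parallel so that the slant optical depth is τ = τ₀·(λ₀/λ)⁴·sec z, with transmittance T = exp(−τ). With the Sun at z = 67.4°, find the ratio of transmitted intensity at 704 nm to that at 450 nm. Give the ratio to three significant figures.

Airmass: sec 67.4° = 2.6022.
τ(704 nm) = 0.0920 × (560/704)⁴ × 2.6022 = 0.0920 × 0.4004 × 2.6022 = 0.0958.
τ(450 nm) = 0.0920 × (560/450)⁴ × 2.6022 = 0.0920 × 2.3983 × 2.6022 = 0.5741.
T(704)/T(450) = exp(τ_B − τ_A) = exp(0.4783) = 1.6133.

1.61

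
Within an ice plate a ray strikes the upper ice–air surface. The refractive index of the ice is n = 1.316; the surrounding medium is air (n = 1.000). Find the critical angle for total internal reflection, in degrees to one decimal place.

sin θ_c = n_air / n = 1.000 / 1.316 = 0.7599.
θ_c = arcsin(0.7599) = 49.45°.

49.5°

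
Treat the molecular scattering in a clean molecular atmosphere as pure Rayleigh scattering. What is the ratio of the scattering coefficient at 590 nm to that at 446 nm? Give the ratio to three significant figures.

0.327

Rayleigh scattering ∝ λ⁻⁴, so the ratio of coefficients is the inverse fourth power of the wavelength ratio.
σ(590)/σ(446) = (446/590)⁴ = (0.7559)⁴ = 0.3265.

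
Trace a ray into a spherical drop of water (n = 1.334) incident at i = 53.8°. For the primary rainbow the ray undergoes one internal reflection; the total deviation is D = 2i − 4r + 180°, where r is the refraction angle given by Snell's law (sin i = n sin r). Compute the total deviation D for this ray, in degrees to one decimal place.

sin r = sin 53.8° / 1.334 = 0.8070/1.334 = 0.6049; r = 37.22°.
D = 2·53.8° − 4·37.22° + 180° = 107.60° − 148.89° + 180° = 138.71°.

138.7°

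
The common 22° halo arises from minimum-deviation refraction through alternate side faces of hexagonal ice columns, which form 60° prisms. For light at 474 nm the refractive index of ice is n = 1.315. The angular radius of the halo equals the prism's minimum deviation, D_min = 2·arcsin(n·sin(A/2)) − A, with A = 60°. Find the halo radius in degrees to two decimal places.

22.22°

n·sin(A/2) = 1.315 × sin 30° = 1.315 × 0.5000 = 0.6575.
D_min = 2·arcsin(0.6575) − 60° = 2 × 41.109° − 60° = 22.219°.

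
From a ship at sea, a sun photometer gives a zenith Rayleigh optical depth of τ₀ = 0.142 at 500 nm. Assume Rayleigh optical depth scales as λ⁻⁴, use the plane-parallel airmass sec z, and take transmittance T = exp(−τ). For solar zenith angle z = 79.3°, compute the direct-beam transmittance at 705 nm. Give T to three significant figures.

0.824

sec 79.3° = 5.3860.
τ = 0.142 × (500/705)⁴ × 5.3860 = 0.142 × 0.2530 × 5.3860 = 0.1935.
T = exp(−0.1935) = 0.8241.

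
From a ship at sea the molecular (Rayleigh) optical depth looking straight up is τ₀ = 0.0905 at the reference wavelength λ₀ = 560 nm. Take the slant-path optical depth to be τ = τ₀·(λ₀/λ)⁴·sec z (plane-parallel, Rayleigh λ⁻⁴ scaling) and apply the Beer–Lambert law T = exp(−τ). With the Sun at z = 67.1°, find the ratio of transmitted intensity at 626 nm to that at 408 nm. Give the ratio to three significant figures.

1.97

Airmass: sec 67.1° = 2.5699.
τ(626 nm) = 0.0905 × (560/626)⁴ × 2.5699 = 0.0905 × 0.6404 × 2.5699 = 0.1489.
τ(408 nm) = 0.0905 × (560/408)⁴ × 2.5699 = 0.0905 × 3.5490 × 2.5699 = 0.8254.
T(626)/T(408) = exp(τ_B − τ_A) = exp(0.6765) = 1.9669.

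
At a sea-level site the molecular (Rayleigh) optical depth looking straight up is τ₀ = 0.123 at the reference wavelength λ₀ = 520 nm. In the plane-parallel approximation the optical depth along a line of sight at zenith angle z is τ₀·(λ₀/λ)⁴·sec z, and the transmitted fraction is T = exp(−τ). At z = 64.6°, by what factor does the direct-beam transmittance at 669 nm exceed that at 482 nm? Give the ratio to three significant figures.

1.33

Airmass: sec 64.6° = 2.3314.
τ(669 nm) = 0.123 × (520/669)⁴ × 2.3314 = 0.123 × 0.3650 × 2.3314 = 0.1047.
τ(482 nm) = 0.123 × (520/482)⁴ × 2.3314 = 0.123 × 1.3546 × 2.3314 = 0.3885.
T(669)/T(482) = exp(τ_B − τ_A) = exp(0.2838) = 1.3281.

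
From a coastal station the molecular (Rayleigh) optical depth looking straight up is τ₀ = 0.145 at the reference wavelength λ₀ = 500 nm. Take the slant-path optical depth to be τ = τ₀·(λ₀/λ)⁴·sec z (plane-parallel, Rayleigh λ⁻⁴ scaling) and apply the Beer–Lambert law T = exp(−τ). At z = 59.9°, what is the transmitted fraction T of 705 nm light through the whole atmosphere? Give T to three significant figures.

sec 59.9° = 1.9940.
τ = 0.145 × (500/705)⁴ × 1.9940 = 0.145 × 0.2530 × 1.9940 = 0.0731.
T = exp(−0.0731) = 0.9295.

0.929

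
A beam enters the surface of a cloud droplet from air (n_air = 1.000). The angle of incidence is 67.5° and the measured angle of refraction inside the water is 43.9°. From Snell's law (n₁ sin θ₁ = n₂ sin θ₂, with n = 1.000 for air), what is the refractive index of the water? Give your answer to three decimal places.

n = sin θ_i / sin θ_r = sin 67.5° / sin 43.9° = 0.9239 / 0.6934 = 1.3324.

1.332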